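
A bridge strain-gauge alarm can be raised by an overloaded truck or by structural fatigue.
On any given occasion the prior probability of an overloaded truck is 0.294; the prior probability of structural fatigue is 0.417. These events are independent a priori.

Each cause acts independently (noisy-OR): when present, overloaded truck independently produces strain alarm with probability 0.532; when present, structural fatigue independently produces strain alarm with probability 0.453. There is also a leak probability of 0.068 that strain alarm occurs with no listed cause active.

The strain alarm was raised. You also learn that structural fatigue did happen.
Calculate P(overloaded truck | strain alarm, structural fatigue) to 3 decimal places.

P(overloaded truck | strain alarm, structural fatigue) ≈ 0.393

Under noisy-OR, P(strain alarm | causes) = 1 − (1−0.068)·∏(1−qᵢ) over the active causes.
Enumerate both values of overloaded truck and weight by the priors:
  P(strain alarm | structural fatigue) = 0.490196×0.706 + 0.761412×0.294
        = 0.346078 + 0.223855 = 0.569933
Configurations with overloaded truck contribute 0.223855, so
  P(overloaded truck | strain alarm, structural fatigue) = 0.223855 / 0.569933 ≈ 0.393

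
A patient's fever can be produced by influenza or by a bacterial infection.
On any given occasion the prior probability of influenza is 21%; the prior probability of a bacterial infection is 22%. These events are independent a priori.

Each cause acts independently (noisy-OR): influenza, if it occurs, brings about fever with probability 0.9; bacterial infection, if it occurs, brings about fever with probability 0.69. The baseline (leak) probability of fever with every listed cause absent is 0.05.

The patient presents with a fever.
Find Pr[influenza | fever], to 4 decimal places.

Under noisy-OR, P(fever | causes) = 1 − (1−0.05)·∏(1−qᵢ) over the active causes.
P(fever) = 0.05×0.79×0.78 + 0.7055×0.79×0.22 + 0.905×0.21×0.78 + 0.97055×0.21×0.22 = 0.030810 + 0.122616 + 0.148239 + 0.044839 = 0.346504
Of this, 0.193078 comes from 0.148239 + 0.044839 (the influenza=true cases).
Hence the posterior is 0.193078/0.346504 ≈ 0.5572.

Pr[influenza | fever] ≈ 0.5572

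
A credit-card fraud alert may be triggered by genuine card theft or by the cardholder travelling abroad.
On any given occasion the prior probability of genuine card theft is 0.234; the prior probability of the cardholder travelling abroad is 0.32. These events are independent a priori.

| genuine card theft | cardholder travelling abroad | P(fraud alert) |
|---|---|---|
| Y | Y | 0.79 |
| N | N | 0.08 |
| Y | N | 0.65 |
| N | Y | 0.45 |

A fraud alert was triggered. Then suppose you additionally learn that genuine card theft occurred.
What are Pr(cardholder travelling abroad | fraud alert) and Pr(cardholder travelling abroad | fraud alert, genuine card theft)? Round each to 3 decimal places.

P(fraud alert) = 0.08·0.766·0.68 + 0.45·0.766·0.32 + 0.65·0.234·0.68 + 0.79·0.234·0.32 = 0.041670 + 0.110304 + 0.103428 + 0.059155 = 0.314557
Restricting to configurations with cardholder travelling abroad present: 0.110304 + 0.059155 = 0.169459.
P(cardholder travelling abroad | fraud alert) = 0.169459 / 0.314557 ≈ 0.539

Now also conditioning on genuine card theft=true:
P(fraud alert | genuine card theft) = 0.65·0.68 + 0.79·0.32 = 0.442000 + 0.252800 = 0.694800
Of this, 0.252800 comes from 0.79·0.32 (the cardholder travelling abroad=true cases).
So P(cardholder travelling abroad | fraud alert, genuine card theft) = 0.252800/0.694800 ≈ 0.364.
This is intercausal reasoning (explaining away): once genuine card theft accounts for the fraud alert, cardholder travelling abroad becomes less likely.

Pr(cardholder travelling abroad | fraud alert) ≈ 0.539; Pr(cardholder travelling abroad | fraud alert, genuine card theft) ≈ 0.364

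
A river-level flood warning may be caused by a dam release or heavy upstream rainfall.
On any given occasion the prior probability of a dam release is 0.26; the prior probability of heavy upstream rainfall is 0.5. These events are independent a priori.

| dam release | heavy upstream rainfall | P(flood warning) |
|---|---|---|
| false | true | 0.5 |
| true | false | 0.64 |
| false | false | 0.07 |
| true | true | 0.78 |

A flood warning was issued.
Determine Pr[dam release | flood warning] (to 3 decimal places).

Pr[dam release | flood warning] ≈ 0.467

Enumerate the 4 (dam release, heavy upstream rainfall) configurations and weight by the priors:
  P(flood warning) = 0.07*0.74*0.5 + 0.5*0.74*0.5 + 0.64*0.26*0.5 + 0.78*0.26*0.5
        = 0.025900 + 0.185000 + 0.083200 + 0.101400 = 0.395500
The terms with dam release present sum to 0.184600, so
  P(dam release | flood warning) = 0.184600 / 0.395500 ≈ 0.467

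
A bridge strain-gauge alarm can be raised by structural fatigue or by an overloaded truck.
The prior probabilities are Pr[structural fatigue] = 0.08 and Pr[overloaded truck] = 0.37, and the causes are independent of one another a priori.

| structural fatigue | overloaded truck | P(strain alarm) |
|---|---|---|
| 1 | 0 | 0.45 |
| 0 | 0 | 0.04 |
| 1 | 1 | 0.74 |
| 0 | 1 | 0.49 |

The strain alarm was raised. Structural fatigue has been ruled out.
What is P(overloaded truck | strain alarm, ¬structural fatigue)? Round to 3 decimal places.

P(overloaded truck | strain alarm, ¬structural fatigue) ≈ 0.878

Weight on overloaded truck=true, given the evidence: 0.49·0.37 = 0.181300
Denominator P(strain alarm | ¬structural fatigue): 0.04·0.63 + 0.49·0.37 = 0.206500
P(overloaded truck | strain alarm, ¬structural fatigue) = 0.181300/0.206500 ≈ 0.878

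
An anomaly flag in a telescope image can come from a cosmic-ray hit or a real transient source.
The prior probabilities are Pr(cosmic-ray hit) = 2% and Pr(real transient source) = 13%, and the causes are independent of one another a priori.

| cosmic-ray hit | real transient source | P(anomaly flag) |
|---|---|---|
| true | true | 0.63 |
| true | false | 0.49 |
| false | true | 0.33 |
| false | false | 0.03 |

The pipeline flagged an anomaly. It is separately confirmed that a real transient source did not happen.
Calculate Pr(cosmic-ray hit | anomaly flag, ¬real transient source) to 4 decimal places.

P(anomaly flag | ¬real transient source) = 0.03*0.98 + 0.49*0.02 = 0.029400 + 0.009800 = 0.039200
Restricting to configurations with cosmic-ray hit present: 0.49*0.02 = 0.009800.
P(cosmic-ray hit | anomaly flag, ¬real transient source) = 0.009800 / 0.039200 ≈ 0.2500

Pr(cosmic-ray hit | anomaly flag, ¬real transient source) ≈ 0.2500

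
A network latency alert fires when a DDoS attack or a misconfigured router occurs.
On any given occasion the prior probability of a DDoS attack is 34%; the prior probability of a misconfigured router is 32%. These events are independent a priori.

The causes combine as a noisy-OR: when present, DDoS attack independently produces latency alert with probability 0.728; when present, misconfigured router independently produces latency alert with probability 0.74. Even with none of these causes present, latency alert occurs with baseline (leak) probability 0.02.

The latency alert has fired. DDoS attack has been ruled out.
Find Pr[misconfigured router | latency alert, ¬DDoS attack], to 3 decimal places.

Under noisy-OR, P(latency alert | causes) = 1 − (1−0.02)·∏(1−qᵢ) over the active causes.
P(latency alert | ¬DDoS attack) = 0.02·0.68 + 0.7452·0.32 = 0.013600 + 0.238464 = 0.252064
The misconfigured router-present share is 0.7452·0.32 = 0.238464.
P(misconfigured router | latency alert, ¬DDoS attack) = 0.238464 / 0.252064 ≈ 0.946

Pr[misconfigured router | latency alert, ¬DDoS attack] ≈ 0.946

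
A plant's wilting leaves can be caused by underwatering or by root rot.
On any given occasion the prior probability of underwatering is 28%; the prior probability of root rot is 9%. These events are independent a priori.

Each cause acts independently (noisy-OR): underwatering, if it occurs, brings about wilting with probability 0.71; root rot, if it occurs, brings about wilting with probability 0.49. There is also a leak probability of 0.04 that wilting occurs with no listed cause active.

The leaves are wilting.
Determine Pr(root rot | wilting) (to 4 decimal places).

Under noisy-OR, P(wilting | causes) = 1 − (1−0.04)·∏(1−qᵢ) over the active causes.
For the numerator, keep only root rot=true terms: 0.033074 + 0.021622 = 0.054696
Normalizer over all consistent configurations: 0.04×0.72×0.91 + 0.5104×0.72×0.09 + 0.7216×0.28×0.91 + 0.858016×0.28×0.09 = 0.264768
Posterior = 0.054696 / 0.264768 ≈ 0.2066

Pr(root rot | wilting) ≈ 0.2066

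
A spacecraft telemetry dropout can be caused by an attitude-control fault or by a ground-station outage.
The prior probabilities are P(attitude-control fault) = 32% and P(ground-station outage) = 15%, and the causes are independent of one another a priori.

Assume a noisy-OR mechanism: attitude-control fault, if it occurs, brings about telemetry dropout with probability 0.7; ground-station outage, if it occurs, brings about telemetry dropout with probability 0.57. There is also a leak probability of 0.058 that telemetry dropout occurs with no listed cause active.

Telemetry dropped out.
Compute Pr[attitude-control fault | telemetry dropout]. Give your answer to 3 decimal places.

Under noisy-OR, P(telemetry dropout | causes) = 1 − (1−0.058)·∏(1−qᵢ) over the active causes.
Numerator (weight on configurations with attitude-control fault): 0.195133 + 0.042167 = 0.237300
The normalizing constant is 0.058×0.68×0.85 + 0.59494×0.68×0.15 + 0.7174×0.32×0.85 + 0.878482×0.32×0.15 = 0.331508
Posterior = 0.237300 / 0.331508 ≈ 0.716

Pr[attitude-control fault | telemetry dropout] ≈ 0.716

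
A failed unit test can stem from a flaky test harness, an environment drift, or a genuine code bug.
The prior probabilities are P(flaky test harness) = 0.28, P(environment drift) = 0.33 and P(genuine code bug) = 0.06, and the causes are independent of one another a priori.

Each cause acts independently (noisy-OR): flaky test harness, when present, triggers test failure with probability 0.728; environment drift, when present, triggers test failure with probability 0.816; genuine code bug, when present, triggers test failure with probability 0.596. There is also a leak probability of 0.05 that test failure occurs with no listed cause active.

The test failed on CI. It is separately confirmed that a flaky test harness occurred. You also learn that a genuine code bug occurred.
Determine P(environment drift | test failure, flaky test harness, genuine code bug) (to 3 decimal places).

P(environment drift | test failure, flaky test harness, genuine code bug) ≈ 0.350

Under noisy-OR, P(test failure | causes) = 1 − (1−0.05)·∏(1−qᵢ) over the active causes.
P(test failure | flaky test harness, genuine code bug) = 0.895606·0.67 + 0.980792·0.33 = 0.600056 + 0.323661 = 0.923717
The environment drift-present share is 0.980792·0.33 = 0.323661.
So P(environment drift | test failure, flaky test harness, genuine code bug) = 0.323661/0.923717 ≈ 0.350.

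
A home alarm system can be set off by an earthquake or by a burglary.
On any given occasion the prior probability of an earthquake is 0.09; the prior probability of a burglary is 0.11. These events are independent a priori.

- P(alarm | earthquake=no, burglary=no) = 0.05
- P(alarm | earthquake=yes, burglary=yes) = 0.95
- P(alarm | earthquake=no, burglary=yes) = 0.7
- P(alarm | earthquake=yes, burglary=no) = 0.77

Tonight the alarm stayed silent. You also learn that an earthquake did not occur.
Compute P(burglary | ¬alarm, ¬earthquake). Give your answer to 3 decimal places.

P(burglary | ¬alarm, ¬earthquake) ≈ 0.038

Numerator (weight on configurations with burglary): 0.3·0.11 = 0.033000
Normalizer over all consistent configurations: 0.95·0.89 + 0.3·0.11 = 0.878500
P(burglary | ¬alarm, ¬earthquake) = 0.033000/0.878500 ≈ 0.038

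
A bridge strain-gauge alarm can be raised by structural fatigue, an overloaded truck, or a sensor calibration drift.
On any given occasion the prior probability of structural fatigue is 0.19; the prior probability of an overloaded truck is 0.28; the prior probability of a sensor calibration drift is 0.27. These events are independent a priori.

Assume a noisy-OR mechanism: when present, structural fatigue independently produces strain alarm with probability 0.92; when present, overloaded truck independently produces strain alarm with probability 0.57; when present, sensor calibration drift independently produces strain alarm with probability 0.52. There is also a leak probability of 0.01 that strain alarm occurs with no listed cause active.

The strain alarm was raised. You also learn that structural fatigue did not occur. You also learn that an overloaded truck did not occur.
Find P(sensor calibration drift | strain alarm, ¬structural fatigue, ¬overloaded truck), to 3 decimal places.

Under noisy-OR, P(strain alarm | causes) = 1 − (1−0.01)·∏(1−qᵢ) over the active causes.
Enumerate both values of sensor calibration drift and weight by the priors:
  P(strain alarm | ¬structural fatigue, ¬overloaded truck) = 0.01×0.73 + 0.5248×0.27
        = 0.007300 + 0.141696 = 0.148996
Keeping only the sensor calibration drift-present terms gives 0.141696, so
  P(sensor calibration drift | strain alarm, ¬structural fatigue, ¬overloaded truck) = 0.141696 / 0.148996 ≈ 0.951

P(sensor calibration drift | strain alarm, ¬structural fatigue, ¬overloaded truck) ≈ 0.951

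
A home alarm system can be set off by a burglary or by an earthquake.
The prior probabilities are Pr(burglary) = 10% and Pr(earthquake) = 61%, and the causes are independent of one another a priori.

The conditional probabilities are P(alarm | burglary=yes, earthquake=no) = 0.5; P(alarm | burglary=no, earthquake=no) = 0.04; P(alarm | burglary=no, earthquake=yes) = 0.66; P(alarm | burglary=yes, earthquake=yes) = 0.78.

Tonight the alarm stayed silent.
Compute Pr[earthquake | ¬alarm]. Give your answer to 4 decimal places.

Pr[earthquake | ¬alarm] ≈ 0.3595

P(¬alarm) = 0.96*0.9*0.39 + 0.34*0.9*0.61 + 0.5*0.1*0.39 + 0.22*0.1*0.61 = 0.336960 + 0.186660 + 0.019500 + 0.013420 = 0.556540
Of this, 0.200080 comes from 0.186660 + 0.013420 (the earthquake=true cases).
So P(earthquake | ¬alarm) = 0.200080/0.556540 ≈ 0.3595.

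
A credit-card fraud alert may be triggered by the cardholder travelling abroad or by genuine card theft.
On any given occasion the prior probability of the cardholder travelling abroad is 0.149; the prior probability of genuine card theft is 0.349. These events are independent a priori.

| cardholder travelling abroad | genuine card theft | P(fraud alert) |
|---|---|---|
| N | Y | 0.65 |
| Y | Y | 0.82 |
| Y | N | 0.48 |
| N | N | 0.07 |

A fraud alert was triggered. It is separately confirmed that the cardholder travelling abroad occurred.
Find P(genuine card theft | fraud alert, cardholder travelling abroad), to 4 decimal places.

P(genuine card theft | fraud alert, cardholder travelling abroad) ≈ 0.4780

P(fraud alert | cardholder travelling abroad) = 0.48×0.651 + 0.82×0.349 = 0.312480 + 0.286180 = 0.598660
Restricting to configurations with genuine card theft present: 0.82×0.349 = 0.286180.
P(genuine card theft | fraud alert, cardholder travelling abroad) = 0.286180 / 0.598660 ≈ 0.4780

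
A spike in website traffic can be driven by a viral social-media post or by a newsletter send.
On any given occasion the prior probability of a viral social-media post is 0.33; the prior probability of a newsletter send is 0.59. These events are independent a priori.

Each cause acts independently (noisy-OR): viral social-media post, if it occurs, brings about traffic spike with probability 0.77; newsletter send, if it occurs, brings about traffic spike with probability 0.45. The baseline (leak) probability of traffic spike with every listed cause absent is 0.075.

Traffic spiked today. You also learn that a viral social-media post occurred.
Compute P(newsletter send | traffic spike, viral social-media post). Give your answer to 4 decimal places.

Under noisy-OR, P(traffic spike | causes) = 1 − (1−0.075)·∏(1−qᵢ) over the active causes.
P(traffic spike | viral social-media post) = 0.78725·0.41 + 0.882988·0.59 = 0.322772 + 0.520963 = 0.843735
The newsletter send-present share is 0.882988·0.59 = 0.520963.
P(newsletter send | traffic spike, viral social-media post) = 0.520963 / 0.843735 ≈ 0.6174

P(newsletter send | traffic spike, viral social-media post) ≈ 0.6174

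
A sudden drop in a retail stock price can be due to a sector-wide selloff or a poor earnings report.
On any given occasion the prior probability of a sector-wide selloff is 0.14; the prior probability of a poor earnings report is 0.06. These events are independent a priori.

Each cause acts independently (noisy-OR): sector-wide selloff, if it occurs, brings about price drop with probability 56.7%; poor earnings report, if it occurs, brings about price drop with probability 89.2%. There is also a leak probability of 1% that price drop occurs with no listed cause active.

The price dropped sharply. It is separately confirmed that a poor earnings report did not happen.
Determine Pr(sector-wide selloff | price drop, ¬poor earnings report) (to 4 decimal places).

Under noisy-OR, P(price drop | causes) = 1 − (1−0.01)·∏(1−qᵢ) over the active causes.
P(price drop | ¬poor earnings report) = 0.01*0.86 + 0.57133*0.14 = 0.008600 + 0.079986 = 0.088586
The sector-wide selloff-present share is 0.57133*0.14 = 0.079986.
Hence the posterior is 0.079986/0.088586 ≈ 0.9029.

Pr(sector-wide selloff | price drop, ¬poor earnings report) ≈ 0.9029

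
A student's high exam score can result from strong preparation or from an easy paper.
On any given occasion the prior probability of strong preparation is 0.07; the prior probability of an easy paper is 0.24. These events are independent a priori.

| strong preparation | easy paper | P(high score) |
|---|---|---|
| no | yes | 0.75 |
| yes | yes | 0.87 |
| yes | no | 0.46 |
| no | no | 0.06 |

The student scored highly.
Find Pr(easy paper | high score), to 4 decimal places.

Pr(easy paper | high score) ≈ 0.7313

P(high score) = 0.06·0.93·0.76 + 0.75·0.93·0.24 + 0.46·0.07·0.76 + 0.87·0.07·0.24 = 0.042408 + 0.167400 + 0.024472 + 0.014616 = 0.248896
The easy paper-present share is 0.167400 + 0.014616 = 0.182016.
So P(easy paper | high score) = 0.182016/0.248896 ≈ 0.7313.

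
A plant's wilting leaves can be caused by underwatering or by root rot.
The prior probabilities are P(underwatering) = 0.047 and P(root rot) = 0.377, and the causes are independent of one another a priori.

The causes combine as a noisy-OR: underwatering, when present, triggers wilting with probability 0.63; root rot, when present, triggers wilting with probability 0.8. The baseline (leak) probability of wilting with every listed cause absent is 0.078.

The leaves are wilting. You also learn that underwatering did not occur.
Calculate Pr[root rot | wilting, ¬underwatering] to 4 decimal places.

Pr[root rot | wilting, ¬underwatering] ≈ 0.8635

Under noisy-OR, P(wilting | causes) = 1 − (1−0.078)·∏(1−qᵢ) over the active causes.
Numerator (weight on configurations with root rot): 0.8156·0.377 = 0.307481
Normalizer over all consistent configurations: 0.078·0.623 + 0.8156·0.377 = 0.356075
Posterior = 0.307481 / 0.356075 ≈ 0.8635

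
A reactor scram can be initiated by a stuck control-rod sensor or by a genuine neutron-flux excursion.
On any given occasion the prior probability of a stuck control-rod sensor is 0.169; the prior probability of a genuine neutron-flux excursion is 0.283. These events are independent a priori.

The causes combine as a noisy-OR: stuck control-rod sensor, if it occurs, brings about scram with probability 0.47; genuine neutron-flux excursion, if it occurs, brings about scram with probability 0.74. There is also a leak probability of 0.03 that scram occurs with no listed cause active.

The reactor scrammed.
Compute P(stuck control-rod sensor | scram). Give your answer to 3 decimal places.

Under noisy-OR, P(scram | causes) = 1 − (1−0.03)·∏(1−qᵢ) over the active causes.
By total probability over the 4 (stuck control-rod sensor, genuine neutron-flux excursion) configurations:
  P(scram) = 0.03*0.831*0.717 + 0.7478*0.831*0.283 + 0.4859*0.169*0.717 + 0.866334*0.169*0.283
        = 0.017875 + 0.175862 + 0.058878 + 0.041434 = 0.294049
Configurations with stuck control-rod sensor contribute 0.100312, so
  P(stuck control-rod sensor | scram) = 0.100312 / 0.294049 ≈ 0.341

P(stuck control-rod sensor | scram) ≈ 0.341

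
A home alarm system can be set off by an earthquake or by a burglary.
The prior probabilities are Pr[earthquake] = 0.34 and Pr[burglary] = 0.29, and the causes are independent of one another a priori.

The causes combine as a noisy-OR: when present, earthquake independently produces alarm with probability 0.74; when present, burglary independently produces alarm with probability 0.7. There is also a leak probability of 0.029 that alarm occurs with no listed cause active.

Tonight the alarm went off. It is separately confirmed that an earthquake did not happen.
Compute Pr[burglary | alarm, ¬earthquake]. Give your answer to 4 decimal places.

Under noisy-OR, P(alarm | causes) = 1 − (1−0.029)·∏(1−qᵢ) over the active causes.
Sum P(alarm|·) weighted by the priors over both values of burglary:
  P(alarm | ¬earthquake) = 0.029·0.71 + 0.7087·0.29
        = 0.020590 + 0.205523 = 0.226113
The terms with burglary present sum to 0.205523, so
  P(burglary | alarm, ¬earthquake) = 0.205523 / 0.226113 ≈ 0.9089

Pr[burglary | alarm, ¬earthquake] ≈ 0.9089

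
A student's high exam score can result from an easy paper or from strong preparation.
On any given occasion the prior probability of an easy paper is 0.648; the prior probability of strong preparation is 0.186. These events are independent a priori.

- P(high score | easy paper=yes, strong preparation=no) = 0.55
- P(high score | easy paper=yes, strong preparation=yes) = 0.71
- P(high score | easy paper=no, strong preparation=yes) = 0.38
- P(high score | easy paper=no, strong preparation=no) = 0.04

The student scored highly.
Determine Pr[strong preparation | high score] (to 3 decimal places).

Pr[strong preparation | high score] ≈ 0.268

Weight on strong preparation=true, given the evidence: 0.024879 + 0.085575 = 0.110454
Normalizer over all consistent configurations: 0.04×0.352×0.814 + 0.38×0.352×0.186 + 0.55×0.648×0.814 + 0.71×0.648×0.186 = 0.412025
P(strong preparation | high score) = 0.110454/0.412025 ≈ 0.268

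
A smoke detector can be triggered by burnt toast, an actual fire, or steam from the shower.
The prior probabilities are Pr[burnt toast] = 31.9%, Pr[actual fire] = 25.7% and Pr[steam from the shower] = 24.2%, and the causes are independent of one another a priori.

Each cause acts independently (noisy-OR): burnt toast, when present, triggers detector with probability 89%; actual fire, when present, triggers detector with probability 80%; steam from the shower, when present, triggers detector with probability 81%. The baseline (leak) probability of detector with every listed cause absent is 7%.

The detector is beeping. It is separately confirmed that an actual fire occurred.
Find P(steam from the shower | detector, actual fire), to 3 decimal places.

P(steam from the shower | detector, actual fire) ≈ 0.264

Under noisy-OR, P(detector | causes) = 1 − (1−0.07)·∏(1−qᵢ) over the active causes.
Weight on steam from the shower=true, given the evidence: 0.158978 + 0.076898 = 0.235876
Denominator P(detector | actual fire): 0.814*0.681*0.758 + 0.96466*0.681*0.242 + 0.97954*0.319*0.758 + 0.996113*0.319*0.242 = 0.892916
P(steam from the shower | detector, actual fire) = 0.235876/0.892916 ≈ 0.264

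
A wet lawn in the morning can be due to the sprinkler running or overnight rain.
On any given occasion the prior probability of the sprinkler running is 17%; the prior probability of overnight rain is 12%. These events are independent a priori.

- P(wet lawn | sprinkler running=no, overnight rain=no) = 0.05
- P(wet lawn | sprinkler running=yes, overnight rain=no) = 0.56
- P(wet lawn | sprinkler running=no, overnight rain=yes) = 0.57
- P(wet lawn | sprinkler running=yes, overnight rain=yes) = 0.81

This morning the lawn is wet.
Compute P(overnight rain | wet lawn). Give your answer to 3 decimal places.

P(overnight rain | wet lawn) ≈ 0.379

Enumerate the 4 (sprinkler running, overnight rain) configurations and weight by the priors:
  P(wet lawn) = 0.05*0.83*0.88 + 0.57*0.83*0.12 + 0.56*0.17*0.88 + 0.81*0.17*0.12
        = 0.036520 + 0.056772 + 0.083776 + 0.016524 = 0.193592
Keeping only the overnight rain-present terms gives 0.073296, so
  P(overnight rain | wet lawn) = 0.073296 / 0.193592 ≈ 0.379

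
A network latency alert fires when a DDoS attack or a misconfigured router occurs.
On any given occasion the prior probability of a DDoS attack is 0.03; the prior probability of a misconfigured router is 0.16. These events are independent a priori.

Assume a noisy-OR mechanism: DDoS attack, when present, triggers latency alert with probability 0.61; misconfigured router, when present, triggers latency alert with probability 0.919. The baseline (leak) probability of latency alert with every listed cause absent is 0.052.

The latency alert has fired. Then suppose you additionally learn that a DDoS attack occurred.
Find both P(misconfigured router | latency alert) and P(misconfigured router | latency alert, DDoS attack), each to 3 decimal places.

Under noisy-OR, P(latency alert | causes) = 1 − (1−0.052)·∏(1−qᵢ) over the active causes.
By total probability over the 4 (DDoS attack, misconfigured router) configurations:
  P(latency alert) = 0.052*0.97*0.84 + 0.923212*0.97*0.16 + 0.63028*0.03*0.84 + 0.970053*0.03*0.16
        = 0.042370 + 0.143283 + 0.015883 + 0.004656 = 0.206192
Keeping only the misconfigured router-present terms gives 0.147939, so
  P(misconfigured router | latency alert) = 0.147939 / 0.206192 ≈ 0.717

With the extra evidence:
By total probability over both values of misconfigured router:
  P(latency alert | DDoS attack) = 0.63028×0.84 + 0.970053×0.16
        = 0.529435 + 0.155208 = 0.684643
Keeping only the misconfigured router-present terms gives 0.155208, so
  P(misconfigured router | latency alert, DDoS attack) = 0.155208 / 0.684643 ≈ 0.227

P(misconfigured router | latency alert) ≈ 0.717; P(misconfigured router | latency alert, DDoS attack) ≈ 0.227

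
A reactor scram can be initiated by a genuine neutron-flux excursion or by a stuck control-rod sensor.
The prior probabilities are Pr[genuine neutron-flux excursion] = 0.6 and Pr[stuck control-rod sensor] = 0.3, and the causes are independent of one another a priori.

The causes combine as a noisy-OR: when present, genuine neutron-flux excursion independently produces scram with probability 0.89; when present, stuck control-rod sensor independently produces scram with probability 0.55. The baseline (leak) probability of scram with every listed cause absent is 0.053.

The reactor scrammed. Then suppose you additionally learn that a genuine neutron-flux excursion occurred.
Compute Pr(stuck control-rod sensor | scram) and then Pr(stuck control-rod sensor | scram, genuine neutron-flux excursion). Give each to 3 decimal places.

Pr(stuck control-rod sensor | scram) ≈ 0.381; Pr(stuck control-rod sensor | scram, genuine neutron-flux excursion) ≈ 0.313

Under noisy-OR, P(scram | causes) = 1 − (1−0.053)·∏(1−qᵢ) over the active causes.
Weight on stuck control-rod sensor=true, given the evidence: 0.068862 + 0.171562 = 0.240424
Denominator P(scram): 0.053*0.4*0.7 + 0.57385*0.4*0.3 + 0.89583*0.6*0.7 + 0.953124*0.6*0.3 = 0.631513
P(stuck control-rod sensor | scram) = 0.240424/0.631513 ≈ 0.381

Now also conditioning on genuine neutron-flux excursion=true:
Enumerate both values of stuck control-rod sensor and weight by the priors:
  P(scram | genuine neutron-flux excursion) = 0.89583·0.7 + 0.953124·0.3
        = 0.627081 + 0.285937 = 0.913018
Configurations with stuck control-rod sensor contribute 0.285937, so
  P(stuck control-rod sensor | scram, genuine neutron-flux excursion) = 0.285937 / 0.913018 ≈ 0.313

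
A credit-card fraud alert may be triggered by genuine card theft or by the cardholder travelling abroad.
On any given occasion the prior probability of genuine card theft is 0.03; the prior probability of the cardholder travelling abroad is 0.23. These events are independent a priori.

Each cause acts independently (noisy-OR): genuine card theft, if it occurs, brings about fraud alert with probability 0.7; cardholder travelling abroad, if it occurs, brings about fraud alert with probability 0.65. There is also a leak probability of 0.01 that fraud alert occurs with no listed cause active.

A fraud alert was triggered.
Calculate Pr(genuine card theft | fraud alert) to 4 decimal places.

Pr(genuine card theft | fraud alert) ≈ 0.1276

Under noisy-OR, P(fraud alert | causes) = 1 − (1−0.01)·∏(1−qᵢ) over the active causes.
For the numerator, keep only genuine card theft=true terms: 0.016239 + 0.006183 = 0.022422
Normalizer over all consistent configurations: 0.01·0.97·0.77 + 0.6535·0.97·0.23 + 0.703·0.03·0.77 + 0.89605·0.03·0.23 = 0.175687
Posterior = 0.022422 / 0.175687 ≈ 0.1276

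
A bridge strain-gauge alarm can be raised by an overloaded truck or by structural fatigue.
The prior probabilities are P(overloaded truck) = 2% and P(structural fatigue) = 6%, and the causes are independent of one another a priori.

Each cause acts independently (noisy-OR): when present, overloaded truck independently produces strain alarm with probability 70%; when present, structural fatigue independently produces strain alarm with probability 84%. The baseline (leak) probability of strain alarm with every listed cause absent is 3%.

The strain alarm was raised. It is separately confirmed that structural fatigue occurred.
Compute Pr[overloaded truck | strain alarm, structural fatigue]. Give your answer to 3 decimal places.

Under noisy-OR, P(strain alarm | causes) = 1 − (1−0.03)·∏(1−qᵢ) over the active causes.
Weight on overloaded truck=true, given the evidence: 0.95344·0.02 = 0.019069
Normalizer over all consistent configurations: 0.8448·0.98 + 0.95344·0.02 = 0.846973
P(overloaded truck | strain alarm, structural fatigue) = 0.019069/0.846973 ≈ 0.023

Pr[overloaded truck | strain alarm, structural fatigue] ≈ 0.023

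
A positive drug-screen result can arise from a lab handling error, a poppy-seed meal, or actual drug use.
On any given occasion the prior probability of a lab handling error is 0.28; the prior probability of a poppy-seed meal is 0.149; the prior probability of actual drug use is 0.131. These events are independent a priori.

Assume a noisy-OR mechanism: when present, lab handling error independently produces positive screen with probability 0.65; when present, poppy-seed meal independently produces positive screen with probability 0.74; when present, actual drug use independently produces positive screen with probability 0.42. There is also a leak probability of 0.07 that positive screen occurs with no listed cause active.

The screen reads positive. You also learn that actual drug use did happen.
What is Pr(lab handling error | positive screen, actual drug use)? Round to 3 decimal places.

Under noisy-OR, P(positive screen | causes) = 1 − (1−0.07)·∏(1−qᵢ) over the active causes.
P(positive screen | actual drug use) = 0.4606×0.72×0.851 + 0.859756×0.72×0.149 + 0.81121×0.28×0.851 + 0.950915×0.28×0.149 = 0.282219 + 0.092235 + 0.193295 + 0.039672 = 0.607421
Of this, 0.232967 comes from 0.193295 + 0.039672 (the lab handling error=true cases).
Hence the posterior is 0.232967/0.607421 ≈ 0.384.

Pr(lab handling error | positive screen, actual drug use) ≈ 0.384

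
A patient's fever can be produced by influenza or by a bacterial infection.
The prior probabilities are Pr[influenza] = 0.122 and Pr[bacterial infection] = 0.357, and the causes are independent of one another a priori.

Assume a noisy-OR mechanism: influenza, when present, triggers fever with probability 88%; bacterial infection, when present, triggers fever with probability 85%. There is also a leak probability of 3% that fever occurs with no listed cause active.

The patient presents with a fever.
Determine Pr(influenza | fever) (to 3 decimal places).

Under noisy-OR, P(fever | causes) = 1 − (1−0.03)·∏(1−qᵢ) over the active causes.
P(fever) = 0.03*0.878*0.643 + 0.8545*0.878*0.357 + 0.8836*0.122*0.643 + 0.98254*0.122*0.357 = 0.016937 + 0.267840 + 0.069315 + 0.042794 = 0.396886
The influenza-present share is 0.069315 + 0.042794 = 0.112109.
So P(influenza | fever) = 0.112109/0.396886 ≈ 0.282.

Pr(influenza | fever) ≈ 0.282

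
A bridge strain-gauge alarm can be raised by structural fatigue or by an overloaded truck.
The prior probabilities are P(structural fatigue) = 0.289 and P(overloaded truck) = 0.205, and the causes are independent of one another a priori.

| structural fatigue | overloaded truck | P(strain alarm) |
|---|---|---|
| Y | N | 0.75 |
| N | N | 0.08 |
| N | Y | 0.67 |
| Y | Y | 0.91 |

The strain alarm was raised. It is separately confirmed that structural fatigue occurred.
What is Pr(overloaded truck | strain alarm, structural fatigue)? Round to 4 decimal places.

Pr(overloaded truck | strain alarm, structural fatigue) ≈ 0.2383

Numerator (weight on configurations with overloaded truck): 0.91·0.205 = 0.186550
Normalizer over all consistent configurations: 0.75·0.795 + 0.91·0.205 = 0.782800
Posterior = 0.186550 / 0.782800 ≈ 0.2383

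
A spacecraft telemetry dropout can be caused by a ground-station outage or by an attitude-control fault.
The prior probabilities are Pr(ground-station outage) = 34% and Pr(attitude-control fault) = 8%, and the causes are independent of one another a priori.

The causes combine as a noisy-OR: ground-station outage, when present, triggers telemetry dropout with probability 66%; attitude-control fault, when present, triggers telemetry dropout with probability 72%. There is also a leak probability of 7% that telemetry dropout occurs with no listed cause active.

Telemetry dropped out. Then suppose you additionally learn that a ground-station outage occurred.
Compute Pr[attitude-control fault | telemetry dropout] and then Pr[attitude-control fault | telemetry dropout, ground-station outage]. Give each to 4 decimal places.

Pr[attitude-control fault | telemetry dropout] ≈ 0.1994; Pr[attitude-control fault | telemetry dropout, ground-station outage] ≈ 0.1039

Under noisy-OR, P(telemetry dropout | causes) = 1 − (1−0.07)·∏(1−qᵢ) over the active causes.
For the numerator, keep only attitude-control fault=true terms: 0.039051 + 0.024792 = 0.063843
Denominator P(telemetry dropout): 0.07·0.66·0.92 + 0.7396·0.66·0.08 + 0.6838·0.34·0.92 + 0.911464·0.34·0.08 = 0.320240
Posterior = 0.063843 / 0.320240 ≈ 0.1994

Now also conditioning on ground-station outage=true:
Numerator (weight on configurations with attitude-control fault): 0.911464×0.08 = 0.072917
The normalizing constant is 0.6838×0.92 + 0.911464×0.08 = 0.702013
P(attitude-control fault | telemetry dropout, ground-station outage) = 0.072917/0.702013 ≈ 0.1039
The drop from 0.1994 to 0.1039 is the explaining-away (discounting) effect.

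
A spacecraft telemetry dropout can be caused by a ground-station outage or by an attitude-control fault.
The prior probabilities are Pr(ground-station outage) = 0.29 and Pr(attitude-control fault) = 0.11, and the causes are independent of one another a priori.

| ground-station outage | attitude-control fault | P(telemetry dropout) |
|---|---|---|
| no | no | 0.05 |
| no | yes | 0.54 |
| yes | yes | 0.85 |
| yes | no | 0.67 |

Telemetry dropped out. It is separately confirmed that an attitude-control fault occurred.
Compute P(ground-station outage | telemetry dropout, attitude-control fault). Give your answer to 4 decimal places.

Sum P(telemetry dropout|·) weighted by the priors over both values of ground-station outage:
  P(telemetry dropout | attitude-control fault) = 0.54*0.71 + 0.85*0.29
        = 0.383400 + 0.246500 = 0.629900
Configurations with ground-station outage contribute 0.246500, so
  P(ground-station outage | telemetry dropout, attitude-control fault) = 0.246500 / 0.629900 ≈ 0.3913

P(ground-station outage | telemetry dropout, attitude-control fault) ≈ 0.3913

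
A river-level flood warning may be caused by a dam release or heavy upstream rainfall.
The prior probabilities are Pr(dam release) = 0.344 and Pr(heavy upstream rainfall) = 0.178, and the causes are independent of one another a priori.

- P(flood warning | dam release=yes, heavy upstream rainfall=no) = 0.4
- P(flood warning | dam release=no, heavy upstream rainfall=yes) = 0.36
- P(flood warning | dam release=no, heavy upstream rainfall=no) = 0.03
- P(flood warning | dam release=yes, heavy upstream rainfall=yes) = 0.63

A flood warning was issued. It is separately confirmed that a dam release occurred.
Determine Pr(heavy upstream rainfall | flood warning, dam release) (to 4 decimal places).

P(flood warning | dam release) = 0.4×0.822 + 0.63×0.178 = 0.328800 + 0.112140 = 0.440940
Restricting to configurations with heavy upstream rainfall present: 0.63×0.178 = 0.112140.
So P(heavy upstream rainfall | flood warning, dam release) = 0.112140/0.440940 ≈ 0.2543.

Pr(heavy upstream rainfall | flood warning, dam release) ≈ 0.2543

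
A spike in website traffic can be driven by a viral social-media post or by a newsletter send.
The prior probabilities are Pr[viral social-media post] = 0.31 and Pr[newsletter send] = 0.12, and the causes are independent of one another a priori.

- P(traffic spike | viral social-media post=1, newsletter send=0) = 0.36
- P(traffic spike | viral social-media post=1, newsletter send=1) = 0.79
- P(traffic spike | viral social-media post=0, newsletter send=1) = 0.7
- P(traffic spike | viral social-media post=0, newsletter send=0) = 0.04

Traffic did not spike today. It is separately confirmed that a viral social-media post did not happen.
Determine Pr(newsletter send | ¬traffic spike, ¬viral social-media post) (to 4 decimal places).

Enumerate both values of newsletter send and weight by the priors:
  P(¬traffic spike | ¬viral social-media post) = 0.96×0.88 + 0.3×0.12
        = 0.844800 + 0.036000 = 0.880800
Keeping only the newsletter send-present terms gives 0.036000, so
  P(newsletter send | ¬traffic spike, ¬viral social-media post) = 0.036000 / 0.880800 ≈ 0.0409

Pr(newsletter send | ¬traffic spike, ¬viral social-media post) ≈ 0.0409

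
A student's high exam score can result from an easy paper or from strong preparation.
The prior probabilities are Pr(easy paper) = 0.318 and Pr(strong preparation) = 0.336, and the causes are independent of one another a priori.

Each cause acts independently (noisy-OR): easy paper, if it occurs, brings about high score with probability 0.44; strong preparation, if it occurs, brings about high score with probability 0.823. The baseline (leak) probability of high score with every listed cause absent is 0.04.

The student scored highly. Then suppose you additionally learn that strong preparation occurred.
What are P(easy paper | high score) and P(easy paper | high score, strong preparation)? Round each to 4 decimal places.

Under noisy-OR, P(high score | causes) = 1 − (1−0.04)·∏(1−qᵢ) over the active causes.
Numerator (weight on configurations with easy paper): 0.097637 + 0.096681 = 0.194318
The normalizing constant is 0.04·0.682·0.664 + 0.83008·0.682·0.336 + 0.4624·0.318·0.664 + 0.904845·0.318·0.336 = 0.402646
Posterior = 0.194318 / 0.402646 ≈ 0.4826

Now also conditioning on strong preparation=true:
P(high score | strong preparation) = 0.83008*0.682 + 0.904845*0.318 = 0.566115 + 0.287741 = 0.853856
Restricting to configurations with easy paper present: 0.904845*0.318 = 0.287741.
So P(easy paper | high score, strong preparation) = 0.287741/0.853856 ≈ 0.3370.
This is intercausal reasoning (explaining away): once strong preparation accounts for the high score, easy paper becomes less likely.

P(easy paper | high score) ≈ 0.4826; P(easy paper | high score, strong preparation) ≈ 0.3370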